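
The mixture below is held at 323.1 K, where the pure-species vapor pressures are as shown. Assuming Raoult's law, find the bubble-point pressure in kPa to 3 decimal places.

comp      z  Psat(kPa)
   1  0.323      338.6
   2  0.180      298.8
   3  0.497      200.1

Pbub = 262.601 kPa

At the bubble point ψ → 0, so ΣzᵢKᵢ = 1 with Kᵢ = Pᵢˢᵃᵗ/P ⇒ P = ΣzᵢPᵢˢᵃᵗ.
P = 0.323·338.6 + 0.180·298.8 + 0.497·200.1 = 262.601 kPa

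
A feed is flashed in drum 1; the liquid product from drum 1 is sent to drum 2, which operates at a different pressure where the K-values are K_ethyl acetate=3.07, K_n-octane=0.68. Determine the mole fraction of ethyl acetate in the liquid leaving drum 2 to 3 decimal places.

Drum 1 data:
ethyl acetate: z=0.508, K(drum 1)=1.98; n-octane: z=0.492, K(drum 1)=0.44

Drum 1:
Let ψ₁ = V/F and solve Σ zᵢ(Kᵢ−1)/(1+ψ₁(Kᵢ−1)) = 0.
Feasibility: ΣzᵢKᵢ = 1.222, Σzᵢ/Kᵢ = 1.375 — both > 1, two phases present.
Iterate (Newton) starting at ψ₁ = 0.36:
  ψ₁ = 0.360: g = 0.0229, g' = -0.509 → ψ₁ = 0.405
Converged at ψ₁ = 0.405.
Drum-1 compositions:
  ethyl acetate: x = 0.364, y = 0.720
  n-octane: x = 0.636, y = 0.280
Drum-2 feed = drum-1 liquid: z₂ = (0.3636, 0.6364).
Drum 2:
Material balance + equilibrium reduce to Σ zᵢ(Kᵢ−1)/(1+ψ₂(Kᵢ−1)) = 0.
g(0) = ΣzᵢKᵢ − 1 = 0.549 and g(1) = 1 − Σzᵢ/Kᵢ = -0.054, so a root lies in (0, 1).
Binary case is linear: z₁(K₁−1)(1+ψ₂(K₂−1)) + z₂(K₂−1)(1+ψ₂(K₁−1)) = 0
⇒ ψ₂ = [z₁(K₁−1)+z₂(K₂−1)] / [−(K₁−1)(K₂−1)] = 0.5491/0.6624 = 0.829
  ethyl acetate: x = 0.134, y = 0.411
  n-octane: x = 0.866, y = 0.589

x_ethyl acetate (drum 2) = 0.134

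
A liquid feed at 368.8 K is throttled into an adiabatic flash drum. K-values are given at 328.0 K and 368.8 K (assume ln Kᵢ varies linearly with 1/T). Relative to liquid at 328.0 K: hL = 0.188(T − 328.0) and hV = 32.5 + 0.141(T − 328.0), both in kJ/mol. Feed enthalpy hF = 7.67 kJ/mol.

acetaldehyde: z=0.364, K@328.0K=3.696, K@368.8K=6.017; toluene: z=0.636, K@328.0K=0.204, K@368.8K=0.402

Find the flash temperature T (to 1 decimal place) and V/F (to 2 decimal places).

T = 329.2 K, V/F = 0.23

Adiabatic flash: solve Rachford–Rice at each trial T, then check hF = ψ·hV(T) + (1−ψ)·hL(T).
  T = 328.0 K: K = (3.696, 0.204), RR gives ψ = 0.221, H_out = 7.195 kJ/mol
  T = 368.8 K: K = (6.017, 0.402), RR gives ψ = 0.482, H_out = 22.409 kJ/mol
  T = 348.4 K: K = (4.784, 0.292), RR gives ψ = 0.346, H_out = 14.752 kJ/mol
  T = 338.2 K: K = (4.221, 0.245), RR gives ψ = 0.285, H_out = 11.042 kJ/mol
  T = 333.1 K: K = (3.954, 0.224), RR gives ψ = 0.254, H_out = 9.147 kJ/mol
  T = 330.6 K: K = (3.826, 0.214), RR gives ψ = 0.238, H_out = 8.199 kJ/mol
  T = 329.3 K: K = (3.761, 0.209), RR gives ψ = 0.230, H_out = 7.699 kJ/mol
Linear interpolation between T = 328.0 (H_out = 7.195) and T = 329.3 (H_out = 7.699) on hF = 7.67 gives T ≈ 329.2 K, at which ψ = 0.23.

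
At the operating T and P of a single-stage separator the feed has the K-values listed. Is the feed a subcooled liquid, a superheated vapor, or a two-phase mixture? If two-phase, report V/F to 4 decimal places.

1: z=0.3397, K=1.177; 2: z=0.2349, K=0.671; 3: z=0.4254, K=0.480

ΣzᵢKᵢ = 0.7616; Σzᵢ/Kᵢ = 1.5249.
Since ΣzᵢKᵢ < 1 the mixture is below its bubble point — single liquid phase.

subcooled liquid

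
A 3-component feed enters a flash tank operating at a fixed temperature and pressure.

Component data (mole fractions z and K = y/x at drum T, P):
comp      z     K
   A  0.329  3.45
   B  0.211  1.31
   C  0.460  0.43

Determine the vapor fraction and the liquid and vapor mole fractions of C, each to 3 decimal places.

Let ψ = V/F and solve Σ zᵢ(Kᵢ−1)/(1+ψ(Kᵢ−1)) = 0.
Check two-phase: ΣzᵢKᵢ = 1.609 > 1 and Σzᵢ/Kᵢ = 1.326 > 1, so g(0) = 0.609 > 0 and g(1) = -0.326 < 0.
Iterate (Newton) starting at ψ = 0.5:
  ψ = 0.500: g = 0.0522, g' = -0.706 → ψ = 0.574
  ψ = 0.574: g = 0.0009, g' = -0.686 → ψ = 0.575
Converged at ψ = 0.575.
Compositions from xᵢ = zᵢ/(1+ψ(Kᵢ−1)), yᵢ = Kᵢxᵢ:
  A: x = 0.137, y = 0.471
  B: x = 0.179, y = 0.235
  C: x = 0.684, y = 0.294

ψ = 0.575, x_C = 0.684, y_C = 0.294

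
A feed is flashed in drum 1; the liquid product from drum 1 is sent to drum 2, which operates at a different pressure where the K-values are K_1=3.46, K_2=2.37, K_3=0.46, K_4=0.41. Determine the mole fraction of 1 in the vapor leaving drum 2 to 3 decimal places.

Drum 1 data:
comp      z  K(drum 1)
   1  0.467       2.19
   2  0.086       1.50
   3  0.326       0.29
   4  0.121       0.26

Drum 1:
Rachford–Rice: g(ψ₁) = Σ zᵢ(Kᵢ−1)/(1+ψ₁(Kᵢ−1)) = 0.
Check two-phase: ΣzᵢKᵢ = 1.278 > 1 and Σzᵢ/Kᵢ = 1.860 > 1, so g(0) = 0.278 > 0 and g(1) = -0.860 < 0.
Newton iteration, ψ₁⁰ = 0.5:
  ψ₁ = 0.500: g = -0.1182, g' = -0.836 → ψ₁ = 0.359
  ψ₁ = 0.359: g = -0.0064, g' = -0.759 → ψ₁ = 0.350
Converged at ψ₁ = 0.350.
Drum-1 compositions:
  1: x = 0.330, y = 0.722
  2: x = 0.073, y = 0.110
  3: x = 0.434, y = 0.126
  4: x = 0.163, y = 0.042
Drum-2 feed = drum-1 liquid: z₂ = (0.3297, 0.0732, 0.4338, 0.1633).
Drum 2:
Material balance + equilibrium reduce to Σ zᵢ(Kᵢ−1)/(1+ψ₂(Kᵢ−1)) = 0.
Feasibility: ΣzᵢKᵢ = 1.581, Σzᵢ/Kᵢ = 1.468 — both > 1, two phases present.
Newton iteration, ψ₂⁰ = 0.37:
  ψ₂ = 0.370: g = 0.0750, g' = -0.898 → ψ₂ = 0.454
  ψ₂ = 0.454: g = 0.0033, g' = -0.826 → ψ₂ = 0.458
Converged at ψ₂ = 0.458.
  1: x = 0.155, y = 0.537
  2: x = 0.045, y = 0.107
  3: x = 0.576, y = 0.265
  4: x = 0.224, y = 0.092

y_1 (drum 2) = 0.537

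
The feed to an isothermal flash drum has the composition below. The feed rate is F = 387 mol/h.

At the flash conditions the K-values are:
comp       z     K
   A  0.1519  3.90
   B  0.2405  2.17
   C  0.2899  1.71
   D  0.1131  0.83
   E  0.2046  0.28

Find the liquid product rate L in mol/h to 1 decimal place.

Let β = V/F and solve Σ zᵢ(Kᵢ−1)/(1+β(Kᵢ−1)) = 0.
Check two-phase: ΣzᵢKᵢ = 1.7612 > 1 and Σzᵢ/Kᵢ = 1.1863 > 1, so g(0) = 0.7612 > 0 and g(1) = -0.1863 < 0.
Newton–Raphson from β = 0.38:
  β = 0.3800: g = 0.34309, g' = -0.7423 → β = 0.8422
  β = 0.8422: g = 0.00179, g' = -0.9376 → β = 0.8441
Converged at β = 0.8441.
Then V = β·F = 0.8441·387 = 326.7 mol/h and L = F − V = 60.3 mol/h.

L = 60.3 mol/h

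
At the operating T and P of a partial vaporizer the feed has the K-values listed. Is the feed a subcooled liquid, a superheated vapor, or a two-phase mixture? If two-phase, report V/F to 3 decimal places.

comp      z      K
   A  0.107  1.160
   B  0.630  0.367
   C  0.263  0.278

subcooled liquid

ΣzᵢKᵢ = 0.428; Σzᵢ/Kᵢ = 2.755.
Since ΣzᵢKᵢ < 1 the mixture is below its bubble point — single liquid phase.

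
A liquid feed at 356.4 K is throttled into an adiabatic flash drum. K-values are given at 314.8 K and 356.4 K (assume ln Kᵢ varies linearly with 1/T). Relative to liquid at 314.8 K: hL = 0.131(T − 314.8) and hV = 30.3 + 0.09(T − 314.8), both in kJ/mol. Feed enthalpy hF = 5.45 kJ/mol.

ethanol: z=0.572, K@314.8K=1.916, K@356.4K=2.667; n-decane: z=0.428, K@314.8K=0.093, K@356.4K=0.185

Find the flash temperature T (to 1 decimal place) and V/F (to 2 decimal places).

Adiabatic flash: solve Rachford–Rice at each trial T, then check hF = ψ·hV(T) + (1−ψ)·hL(T).
  T = 314.8 K: K = (1.916, 0.093), RR gives ψ = 0.163, H_out = 4.951 kJ/mol
  T = 356.4 K: K = (2.667, 0.185), RR gives ψ = 0.445, H_out = 18.177 kJ/mol
  T = 335.6 K: K = (2.284, 0.134), RR gives ψ = 0.327, H_out = 12.358 kJ/mol
  T = 325.2 K: K = (2.098, 0.112), RR gives ψ = 0.254, H_out = 8.964 kJ/mol
  T = 320.0 K: K = (2.006, 0.102), RR gives ψ = 0.212, H_out = 7.056 kJ/mol
  T = 317.4 K: K = (1.961, 0.098), RR gives ψ = 0.188, H_out = 6.032 kJ/mol
  T = 316.1 K: K = (1.938, 0.095), RR gives ψ = 0.176, H_out = 5.499 kJ/mol
Linear interpolation between T = 314.8 (H_out = 4.951) and T = 316.1 (H_out = 5.499) on hF = 5.45 gives T ≈ 316.0 K, at which ψ = 0.18.

T = 316.0 K, V/F = 0.18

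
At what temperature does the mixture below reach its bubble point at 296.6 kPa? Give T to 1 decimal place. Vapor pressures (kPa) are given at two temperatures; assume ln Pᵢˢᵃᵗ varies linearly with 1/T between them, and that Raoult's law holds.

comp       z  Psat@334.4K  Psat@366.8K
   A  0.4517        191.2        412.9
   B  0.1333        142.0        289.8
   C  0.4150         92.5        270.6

T = 361.6 K

Bubble-point temperature: ΣzᵢPᵢˢᵃᵗ(T) = P. Interpolate ln Pᵢˢᵃᵗ = aᵢ + bᵢ/T.
  T = 334.4 K: ΣzᵢPᵢˢᵃᵗ = 143.68 kPa
  T = 366.8 K: ΣzᵢPᵢˢᵃᵗ = 337.44 kPa
  T = 350.6 K: ΣzᵢPᵢˢᵃᵗ = 223.99 kPa
  T = 358.7 K: ΣzᵢPᵢˢᵃᵗ = 276.03 kPa
  T = 362.8 K: ΣzᵢPᵢˢᵃᵗ = 305.87 kPa
  T = 360.8 K: ΣzᵢPᵢˢᵃᵗ = 291.00 kPa
Interpolating between 360.8 K and 362.8 K gives T ≈ 361.6 K.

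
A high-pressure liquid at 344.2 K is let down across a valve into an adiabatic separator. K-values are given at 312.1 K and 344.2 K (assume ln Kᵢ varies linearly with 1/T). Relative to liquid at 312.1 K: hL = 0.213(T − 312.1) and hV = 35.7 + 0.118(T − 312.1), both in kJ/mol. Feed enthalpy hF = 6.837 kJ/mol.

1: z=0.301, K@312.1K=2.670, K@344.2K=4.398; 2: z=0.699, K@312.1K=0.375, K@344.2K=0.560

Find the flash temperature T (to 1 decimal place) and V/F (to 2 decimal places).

T = 318.6 K, V/F = 0.16

Adiabatic flash: solve Rachford–Rice at each trial T, then check hF = ψ·hV(T) + (1−ψ)·hL(T).
  T = 312.1 K: K = (2.670, 0.375), RR gives ψ = 0.063, H_out = 2.250 kJ/mol
  T = 344.2 K: K = (4.398, 0.560), RR gives ψ = 0.478, H_out = 22.457 kJ/mol
  T = 328.1 K: K = (3.466, 0.462), RR gives ψ = 0.277, H_out = 12.860 kJ/mol
  T = 320.1 K: K = (3.052, 0.418), RR gives ψ = 0.176, H_out = 7.859 kJ/mol
  T = 316.1 K: K = (2.857, 0.396), RR gives ψ = 0.122, H_out = 5.158 kJ/mol
  T = 318.1 K: K = (2.954, 0.407), RR gives ψ = 0.150, H_out = 6.530 kJ/mol
Linear interpolation between T = 318.1 (H_out = 6.530) and T = 320.1 (H_out = 7.859) on hF = 6.837 gives T ≈ 318.6 K, at which ψ = 0.16.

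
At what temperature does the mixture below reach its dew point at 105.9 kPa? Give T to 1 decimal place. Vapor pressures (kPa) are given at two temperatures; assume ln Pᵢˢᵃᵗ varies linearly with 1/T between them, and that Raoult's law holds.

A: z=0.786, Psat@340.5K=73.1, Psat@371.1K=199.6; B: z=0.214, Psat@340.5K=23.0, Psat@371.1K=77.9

T = 360.9 K

Dew-point temperature: Σzᵢ·P/Pᵢˢᵃᵗ(T) = 1. Interpolate ln Pᵢˢᵃᵗ = aᵢ + bᵢ/T.
  T = 340.5 K: ΣzᵢP/Pᵢˢᵃᵗ = 2.1240
  T = 371.1 K: ΣzᵢP/Pᵢˢᵃᵗ = 0.7079
  T = 355.8 K: ΣzᵢP/Pᵢˢᵃᵗ = 1.1959
  T = 363.5 K: ΣzᵢP/Pᵢˢᵃᵗ = 0.9132
  T = 359.6 K: ΣzᵢP/Pᵢˢᵃᵗ = 1.0453
  T = 361.6 K: ΣzᵢP/Pᵢˢᵃᵗ = 0.9749
Interpolating between 359.6 K and 361.6 K gives T ≈ 360.9 K.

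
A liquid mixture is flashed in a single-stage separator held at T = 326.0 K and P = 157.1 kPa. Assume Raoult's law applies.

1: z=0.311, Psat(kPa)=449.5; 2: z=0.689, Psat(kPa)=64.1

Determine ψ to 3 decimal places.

ψ = 0.155

Raoult's law: Kᵢ = Pᵢˢᵃᵗ/P = Pᵢˢᵃᵗ/157.1.
  K_1 = 449.5/157.1 = 2.86123, K_2 = 64.1/157.1 = 0.40802
Let ψ = V/F and solve Σ zᵢ(Kᵢ−1)/(1+ψ(Kᵢ−1)) = 0.
g(0) = ΣzᵢKᵢ − 1 = 0.171 and g(1) = 1 − Σzᵢ/Kᵢ = -0.797, so a root lies in (0, 1).
Binary case is linear: z₁(K₁−1)(1+ψ(K₂−1)) + z₂(K₂−1)(1+ψ(K₁−1)) = 0
⇒ ψ = [z₁(K₁−1)+z₂(K₂−1)] / [−(K₁−1)(K₂−1)] = 0.1710/1.1018 = 0.155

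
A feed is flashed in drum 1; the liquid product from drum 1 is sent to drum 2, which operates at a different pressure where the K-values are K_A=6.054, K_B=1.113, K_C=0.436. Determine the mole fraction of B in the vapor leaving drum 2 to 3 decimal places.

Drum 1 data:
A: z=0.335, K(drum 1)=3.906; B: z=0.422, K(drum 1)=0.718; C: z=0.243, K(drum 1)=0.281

y_B (drum 2) = 0.519

Drum 1:
Material balance + equilibrium reduce to Σ zᵢ(Kᵢ−1)/(1+ψ₁(Kᵢ−1)) = 0.
Feasibility: ΣzᵢKᵢ = 1.680, Σzᵢ/Kᵢ = 1.538 — both > 1, two phases present.
Newton iteration, ψ₁⁰ = 0.5:
  ψ₁ = 0.500: g = -0.0145, g' = -0.822 → ψ₁ = 0.482
Converged at ψ₁ = 0.482.
Drum-1 compositions:
  A: x = 0.139, y = 0.545
  B: x = 0.488, y = 0.351
  C: x = 0.372, y = 0.105
Drum-2 feed = drum-1 liquid: z₂ = (0.1395, 0.4885, 0.3721).
Drum 2:
Rachford–Rice: g(ψ₂) = Σ zᵢ(Kᵢ−1)/(1+ψ₂(Kᵢ−1)) = 0.
Feasibility: ΣzᵢKᵢ = 1.550, Σzᵢ/Kᵢ = 1.315 — both > 1, two phases present.
Newton iteration, ψ₂⁰ = 0.69:
  ψ₂ = 0.690: g = -0.1353, g' = -0.499 → ψ₂ = 0.419
  ψ₂ = 0.419: g = 0.0039, g' = -0.575 → ψ₂ = 0.426
Converged at ψ₂ = 0.426.
  A: x = 0.044, y = 0.268
  B: x = 0.466, y = 0.519
  C: x = 0.490, y = 0.214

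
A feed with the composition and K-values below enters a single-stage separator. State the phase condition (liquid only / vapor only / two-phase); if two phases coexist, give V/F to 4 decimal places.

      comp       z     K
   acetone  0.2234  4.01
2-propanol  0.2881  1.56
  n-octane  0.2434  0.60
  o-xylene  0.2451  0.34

ΣzᵢKᵢ = 1.5746; Σzᵢ/Kᵢ = 1.3669.
Both exceed 1, so a two-phase solution exists.
Iterate (Newton) starting at ψ = 0.5:
  ψ = 0.5000: g = 0.03134, g' = -0.6764 → ψ = 0.5463
  ψ = 0.5463: g = 0.00025, g' = -0.6673 → ψ = 0.5467
Converged at ψ = 0.5467.

two-phase, V/F = 0.5467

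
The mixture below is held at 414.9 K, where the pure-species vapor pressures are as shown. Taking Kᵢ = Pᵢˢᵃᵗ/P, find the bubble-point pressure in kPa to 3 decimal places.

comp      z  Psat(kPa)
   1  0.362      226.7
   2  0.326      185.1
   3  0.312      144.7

Pbub = 187.554 kPa

At the bubble point ψ → 0, so ΣzᵢKᵢ = 1 with Kᵢ = Pᵢˢᵃᵗ/P ⇒ P = ΣzᵢPᵢˢᵃᵗ.
P = 0.362·226.7 + 0.326·185.1 + 0.312·144.7 = 187.554 kPa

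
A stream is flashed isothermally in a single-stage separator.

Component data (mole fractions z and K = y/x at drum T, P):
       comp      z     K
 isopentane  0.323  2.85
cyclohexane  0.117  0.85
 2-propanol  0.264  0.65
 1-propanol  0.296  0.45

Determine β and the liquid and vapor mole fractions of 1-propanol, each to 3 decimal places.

Material balance + equilibrium reduce to Σ zᵢ(Kᵢ−1)/(1+β(Kᵢ−1)) = 0.
Feasibility: ΣzᵢKᵢ = 1.325, Σzᵢ/Kᵢ = 1.315 — both > 1, two phases present.
Newton–Raphson from β = 0.68:
  β = 0.680: g = -0.1362, g' = -0.504 → β = 0.410
  β = 0.410: g = 0.0031, g' = -0.554 → β = 0.415
Converged at β = 0.415.
Compositions from xᵢ = zᵢ/(1+β(Kᵢ−1)), yᵢ = Kᵢxᵢ:
  isopentane: x = 0.183, y = 0.520
  cyclohexane: x = 0.125, y = 0.106
  2-propanol: x = 0.309, y = 0.201
  1-propanol: x = 0.384, y = 0.173

β = 0.415, x_1-propanol = 0.384, y_1-propanol = 0.173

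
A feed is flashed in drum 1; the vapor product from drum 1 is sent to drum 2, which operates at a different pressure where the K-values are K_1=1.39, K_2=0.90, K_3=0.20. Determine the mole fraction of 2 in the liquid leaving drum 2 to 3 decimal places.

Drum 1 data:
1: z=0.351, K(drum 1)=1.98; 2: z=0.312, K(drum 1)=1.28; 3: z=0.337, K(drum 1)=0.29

x_2 (drum 2) = 0.371

Drum 1:
Rachford–Rice: g(ψ₁) = Σ zᵢ(Kᵢ−1)/(1+ψ₁(Kᵢ−1)) = 0.
Feasibility: ΣzᵢKᵢ = 1.192, Σzᵢ/Kᵢ = 1.583 — both > 1, two phases present.
Iterate (Newton) starting at ψ₁ = 0.55:
  ψ₁ = 0.550: g = -0.0934, g' = -0.618 → ψ₁ = 0.399
  ψ₁ = 0.399: g = -0.0079, g' = -0.525 → ψ₁ = 0.384
Converged at ψ₁ = 0.384.
Drum-1 compositions:
  1: x = 0.255, y = 0.505
  2: x = 0.282, y = 0.361
  3: x = 0.463, y = 0.134
Drum-2 feed = drum-1 vapor: z₂ = (0.5051, 0.3606, 0.1343).
Drum 2:
Rachford–Rice: g(ψ₂) = Σ zᵢ(Kᵢ−1)/(1+ψ₂(Kᵢ−1)) = 0.
Feasibility: ΣzᵢKᵢ = 1.053, Σzᵢ/Kᵢ = 1.436 — both > 1, two phases present.
Newton iteration, ψ₂⁰ = 0.5:
  ψ₂ = 0.500: g = -0.0522, g' = -0.297 → ψ₂ = 0.324
  ψ₂ = 0.324: g = -0.0074, g' = -0.221 → ψ₂ = 0.290
Converged at ψ₂ = 0.290.
  1: x = 0.454, y = 0.631
  2: x = 0.371, y = 0.334
  3: x = 0.175, y = 0.035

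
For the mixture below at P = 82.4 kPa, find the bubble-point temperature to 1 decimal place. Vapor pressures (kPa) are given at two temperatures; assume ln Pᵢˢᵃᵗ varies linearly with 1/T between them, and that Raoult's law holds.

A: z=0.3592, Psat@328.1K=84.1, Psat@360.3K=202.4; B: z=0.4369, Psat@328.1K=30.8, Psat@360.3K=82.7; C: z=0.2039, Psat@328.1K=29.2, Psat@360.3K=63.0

Bubble-point temperature: ΣzᵢPᵢˢᵃᵗ(T) = P. Interpolate ln Pᵢˢᵃᵗ = aᵢ + bᵢ/T.
  T = 328.1 K: ΣzᵢPᵢˢᵃᵗ = 49.62 kPa
  T = 360.3 K: ΣzᵢPᵢˢᵃᵗ = 121.68 kPa
  T = 344.2 K: ΣzᵢPᵢˢᵃᵗ = 79.31 kPa
  T = 352.2 K: ΣzᵢPᵢˢᵃᵗ = 98.57 kPa
  T = 348.2 K: ΣzᵢPᵢˢᵃᵗ = 88.52 kPa
  T = 346.2 K: ΣzᵢPᵢˢᵃᵗ = 83.81 kPa
Interpolating between 344.2 K and 346.2 K gives T ≈ 345.6 K.

T = 345.6 K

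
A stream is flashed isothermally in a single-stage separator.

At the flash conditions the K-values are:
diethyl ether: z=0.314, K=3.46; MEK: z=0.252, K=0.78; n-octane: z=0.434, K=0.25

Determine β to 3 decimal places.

Material balance + equilibrium reduce to Σ zᵢ(Kᵢ−1)/(1+β(Kᵢ−1)) = 0.
Check two-phase: ΣzᵢKᵢ = 1.392 > 1 and Σzᵢ/Kᵢ = 2.150 > 1, so g(0) = 0.392 > 0 and g(1) = -1.150 < 0.
Newton iteration, β⁰ = 0.5:
  β = 0.500: g = -0.2367, g' = -1.022 → β = 0.268
  β = 0.268: g = -0.0013, g' = -1.086 → β = 0.267
Converged at β = 0.267.

β = 0.267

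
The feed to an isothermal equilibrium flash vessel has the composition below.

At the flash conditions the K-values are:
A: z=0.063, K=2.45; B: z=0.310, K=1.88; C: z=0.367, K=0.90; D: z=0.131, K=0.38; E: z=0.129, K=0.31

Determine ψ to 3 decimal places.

Newton–Raphson from ψ = 0.53:
  ψ = 0.530: g = -0.0624, g' = -0.422 → ψ = 0.382
  ψ = 0.382: g = -0.0026, g' = -0.393 → ψ = 0.376
Converged at ψ = 0.376.

ψ = 0.376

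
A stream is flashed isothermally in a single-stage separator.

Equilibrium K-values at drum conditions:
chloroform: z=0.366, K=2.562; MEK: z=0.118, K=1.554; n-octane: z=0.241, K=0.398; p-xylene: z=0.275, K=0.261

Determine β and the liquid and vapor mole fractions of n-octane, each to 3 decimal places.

Let β = V/F and solve Σ zᵢ(Kᵢ−1)/(1+β(Kᵢ−1)) = 0.
Check two-phase: ΣzᵢKᵢ = 1.289 > 1 and Σzᵢ/Kᵢ = 1.878 > 1, so g(0) = 0.289 > 0 and g(1) = -0.878 < 0.
Newton–Raphson from β = 0.48:
  β = 0.480: g = -0.1406, g' = -0.848 → β = 0.314
  β = 0.314: g = -0.0044, g' = -0.816 → β = 0.309
Converged at β = 0.309.
Compositions from xᵢ = zᵢ/(1+β(Kᵢ−1)), yᵢ = Kᵢxᵢ:
  chloroform: x = 0.247, y = 0.633
  MEK: x = 0.101, y = 0.157
  n-octane: x = 0.296, y = 0.118
  p-xylene: x = 0.356, y = 0.093

β = 0.309, x_n-octane = 0.296, y_n-octane = 0.118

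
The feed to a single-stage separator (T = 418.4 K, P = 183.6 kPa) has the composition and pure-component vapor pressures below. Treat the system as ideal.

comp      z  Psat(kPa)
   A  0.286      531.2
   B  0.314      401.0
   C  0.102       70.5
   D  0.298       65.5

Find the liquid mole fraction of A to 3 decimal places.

Raoult's law: Kᵢ = Pᵢˢᵃᵗ/P = Pᵢˢᵃᵗ/183.6.
  K_A = 531.2/183.6 = 2.89325, K_B = 401.0/183.6 = 2.18410, K_C = 70.5/183.6 = 0.38399, K_D = 65.5/183.6 = 0.35675
Newton–Raphson from ψ = 0.3:
  ψ = 0.300: g = 0.3051, g' = -0.904 → ψ = 0.637
  ψ = 0.637: g = 0.0289, g' = -0.813 → ψ = 0.673
Converged at ψ = 0.673.
Compositions from xᵢ = zᵢ/(1+ψ(Kᵢ−1)), yᵢ = Kᵢxᵢ:
  A: x = 0.126, y = 0.364
  B: x = 0.175, y = 0.382
  C: x = 0.174, y = 0.067
  D: x = 0.525, y = 0.187

x_A = 0.126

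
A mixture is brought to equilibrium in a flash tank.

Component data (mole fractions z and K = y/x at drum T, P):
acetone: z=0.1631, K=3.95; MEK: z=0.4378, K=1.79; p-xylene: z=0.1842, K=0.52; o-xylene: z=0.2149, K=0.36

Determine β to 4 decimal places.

β = 0.6959

Material balance + equilibrium reduce to Σ zᵢ(Kᵢ−1)/(1+β(Kᵢ−1)) = 0.
Check two-phase: ΣzᵢKᵢ = 1.6011 > 1 and Σzᵢ/Kᵢ = 1.2370 > 1, so g(0) = 0.6011 > 0 and g(1) = -0.2370 < 0.
Iterate (Newton) starting at β = 0.68:
  β = 0.6800: g = 0.01028, g' = -0.6422 → β = 0.6960
  β = 0.6960: g = -0.00004, g' = -0.6479 → β = 0.6959
Converged at β = 0.6959.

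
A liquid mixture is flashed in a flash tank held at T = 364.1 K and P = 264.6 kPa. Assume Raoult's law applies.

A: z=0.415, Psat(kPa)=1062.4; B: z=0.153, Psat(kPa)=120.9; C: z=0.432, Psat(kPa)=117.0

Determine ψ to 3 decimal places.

ψ = 0.555

Raoult's law: Kᵢ = Pᵢˢᵃᵗ/P = Pᵢˢᵃᵗ/264.6.
  K_A = 1062.4/264.6 = 4.01512, K_B = 120.9/264.6 = 0.45692, K_C = 117.0/264.6 = 0.44218
Rachford–Rice: g(ψ) = Σ zᵢ(Kᵢ−1)/(1+ψ(Kᵢ−1)) = 0.
Check two-phase: ΣzᵢKᵢ = 1.927 > 1 and Σzᵢ/Kᵢ = 1.415 > 1, so g(0) = 0.927 > 0 and g(1) = -0.415 < 0.
Newton–Raphson from ψ = 0.5:
  ψ = 0.500: g = 0.0507, g' = -0.944 → ψ = 0.554
  ψ = 0.554: g = 0.0012, g' = -0.903 → ψ = 0.555
Converged at ψ = 0.555.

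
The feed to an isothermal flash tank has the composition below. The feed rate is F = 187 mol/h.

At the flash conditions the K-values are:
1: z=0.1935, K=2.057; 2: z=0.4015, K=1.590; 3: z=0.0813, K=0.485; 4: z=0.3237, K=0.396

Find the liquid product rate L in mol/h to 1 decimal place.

L = 101.7 mol/h

Material balance + equilibrium reduce to Σ zᵢ(Kᵢ−1)/(1+ψ(Kᵢ−1)) = 0.
g(0) = ΣzᵢKᵢ − 1 = 0.2040 and g(1) = 1 − Σzᵢ/Kᵢ = -0.3316, so a root lies in (0, 1).
Newton–Raphson from ψ = 0.5:
  ψ = 0.5000: g = -0.01976, g' = -0.4574 → ψ = 0.4568
  ψ = 0.4568: g = -0.00023, g' = -0.4471 → ψ = 0.4563
Converged at ψ = 0.4563.
Then V = ψ·F = 0.4563·187 = 85.3 mol/h and L = F − V = 101.7 mol/h.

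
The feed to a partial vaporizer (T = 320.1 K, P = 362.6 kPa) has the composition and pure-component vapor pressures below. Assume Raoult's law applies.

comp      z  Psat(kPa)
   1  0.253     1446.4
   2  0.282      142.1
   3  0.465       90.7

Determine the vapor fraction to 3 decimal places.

Raoult's law: Kᵢ = Pᵢˢᵃᵗ/P = Pᵢˢᵃᵗ/362.6.
  K_1 = 1446.4/362.6 = 3.98897, K_2 = 142.1/362.6 = 0.39189, K_3 = 90.7/362.6 = 0.25014
Newton–Raphson from ψ = 0.5:
  ψ = 0.500: g = -0.5011, g' = -1.248 → ψ = 0.098
  ψ = 0.098: g = 0.0255, g' = -1.772 → ψ = 0.113
Converged at ψ = 0.113.

ψ = 0.113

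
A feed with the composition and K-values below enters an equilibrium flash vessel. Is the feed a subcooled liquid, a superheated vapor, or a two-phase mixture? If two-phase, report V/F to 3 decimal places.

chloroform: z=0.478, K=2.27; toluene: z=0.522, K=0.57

ΣzᵢKᵢ = 1.383; Σzᵢ/Kᵢ = 1.126.
Both exceed 1, so a two-phase solution exists.
Let ψ = V/F and solve Σ zᵢ(Kᵢ−1)/(1+ψ(Kᵢ−1)) = 0.
Binary case is linear: z₁(K₁−1)(1+ψ(K₂−1)) + z₂(K₂−1)(1+ψ(K₁−1)) = 0
⇒ ψ = [z₁(K₁−1)+z₂(K₂−1)] / [−(K₁−1)(K₂−1)] = 0.3826/0.5461 = 0.701

two-phase, V/F = 0.701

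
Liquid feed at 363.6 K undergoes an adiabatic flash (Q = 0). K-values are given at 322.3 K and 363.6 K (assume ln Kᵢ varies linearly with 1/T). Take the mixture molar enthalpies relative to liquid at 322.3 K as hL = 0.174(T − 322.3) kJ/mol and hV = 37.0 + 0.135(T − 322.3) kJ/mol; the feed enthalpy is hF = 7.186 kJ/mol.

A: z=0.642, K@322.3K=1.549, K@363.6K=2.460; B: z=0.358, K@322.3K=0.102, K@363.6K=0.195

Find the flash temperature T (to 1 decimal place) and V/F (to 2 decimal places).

T = 327.4 K, V/F = 0.17

Adiabatic flash: solve Rachford–Rice at each trial T, then check hF = ψ·hV(T) + (1−ψ)·hL(T).
  T = 322.3 K: K = (1.549, 0.102), RR gives ψ = 0.063, H_out = 2.325 kJ/mol
  T = 363.6 K: K = (2.460, 0.195), RR gives ψ = 0.552, H_out = 26.732 kJ/mol
  T = 343.0 K: K = (1.981, 0.144), RR gives ψ = 0.385, H_out = 17.530 kJ/mol
  T = 332.6 K: K = (1.757, 0.122), RR gives ψ = 0.258, H_out = 11.241 kJ/mol
  T = 327.5 K: K = (1.652, 0.112), RR gives ψ = 0.174, H_out = 7.308 kJ/mol
  T = 324.9 K: K = (1.600, 0.107), RR gives ψ = 0.122, H_out = 4.968 kJ/mol
  T = 326.2 K: K = (1.626, 0.109), RR gives ψ = 0.149, H_out = 6.172 kJ/mol
Linear interpolation between T = 326.2 (H_out = 6.172) and T = 327.5 (H_out = 7.308) on hF = 7.186 gives T ≈ 327.4 K, at which ψ = 0.17.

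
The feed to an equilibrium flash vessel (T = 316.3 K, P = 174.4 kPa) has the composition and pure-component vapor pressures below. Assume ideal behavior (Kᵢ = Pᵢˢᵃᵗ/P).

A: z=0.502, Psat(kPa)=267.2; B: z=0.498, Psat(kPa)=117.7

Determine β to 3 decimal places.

β = 0.608

Raoult's law: Kᵢ = Pᵢˢᵃᵗ/P = Pᵢˢᵃᵗ/174.4.
  K_A = 267.2/174.4 = 1.53211, K_B = 117.7/174.4 = 0.67489
Let β = V/F and solve Σ zᵢ(Kᵢ−1)/(1+β(Kᵢ−1)) = 0.
Feasibility: ΣzᵢKᵢ = 1.105, Σzᵢ/Kᵢ = 1.066 — both > 1, two phases present.
Binary case is linear: z₁(K₁−1)(1+β(K₂−1)) + z₂(K₂−1)(1+β(K₁−1)) = 0
⇒ β = [z₁(K₁−1)+z₂(K₂−1)] / [−(K₁−1)(K₂−1)] = 0.1052/0.1730 = 0.608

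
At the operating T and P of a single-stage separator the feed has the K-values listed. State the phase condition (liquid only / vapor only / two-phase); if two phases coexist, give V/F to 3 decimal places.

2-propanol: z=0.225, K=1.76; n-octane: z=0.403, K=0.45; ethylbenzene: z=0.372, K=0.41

liquid only

ΣzᵢKᵢ = 0.730; Σzᵢ/Kᵢ = 1.931.
Since ΣzᵢKᵢ < 1 the mixture is below its bubble point — single liquid phase.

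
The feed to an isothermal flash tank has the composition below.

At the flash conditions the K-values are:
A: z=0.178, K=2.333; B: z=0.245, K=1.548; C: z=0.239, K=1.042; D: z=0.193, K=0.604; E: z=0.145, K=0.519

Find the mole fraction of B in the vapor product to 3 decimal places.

Rachford–Rice: g(ψ) = Σ zᵢ(Kᵢ−1)/(1+ψ(Kᵢ−1)) = 0.
Feasibility: ΣzᵢKᵢ = 1.235, Σzᵢ/Kᵢ = 1.063 — both > 1, two phases present.
Newton iteration, ψ⁰ = 0.5:
  ψ = 0.500: g = 0.0705, g' = -0.265 → ψ = 0.766
  ψ = 0.766: g = 0.0015, g' = -0.261 → ψ = 0.772
Converged at ψ = 0.772.
Compositions from xᵢ = zᵢ/(1+ψ(Kᵢ−1)), yᵢ = Kᵢxᵢ:
  A: x = 0.088, y = 0.205
  B: x = 0.172, y = 0.267
  C: x = 0.231, y = 0.241
  D: x = 0.278, y = 0.168
  E: x = 0.231, y = 0.120

y_B = 0.267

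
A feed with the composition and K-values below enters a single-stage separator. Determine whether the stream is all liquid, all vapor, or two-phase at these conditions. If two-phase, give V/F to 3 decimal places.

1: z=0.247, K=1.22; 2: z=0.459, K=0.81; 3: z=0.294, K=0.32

ΣzᵢKᵢ = 0.767; Σzᵢ/Kᵢ = 1.688.
Since ΣzᵢKᵢ < 1 the mixture is below its bubble point — single liquid phase.

all liquid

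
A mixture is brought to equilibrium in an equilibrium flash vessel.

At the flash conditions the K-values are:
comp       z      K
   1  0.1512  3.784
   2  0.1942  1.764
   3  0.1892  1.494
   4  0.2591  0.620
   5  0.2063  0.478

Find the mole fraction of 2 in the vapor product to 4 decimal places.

Let ψ = V/F and solve Σ zᵢ(Kᵢ−1)/(1+ψ(Kᵢ−1)) = 0.
g(0) = ΣzᵢKᵢ − 1 = 0.4566 and g(1) = 1 − Σzᵢ/Kᵢ = -0.1262, so a root lies in (0, 1).
Iterate (Newton) starting at ψ = 0.6:
  ψ = 0.6000: g = 0.04713, g' = -0.4271 → ψ = 0.7104
  ψ = 0.7104: g = 0.00071, g' = -0.4173 → ψ = 0.7121
Converged at ψ = 0.7121.
Compositions from xᵢ = zᵢ/(1+ψ(Kᵢ−1)), yᵢ = Kᵢxᵢ:
  1: x = 0.0507, y = 0.1918
  2: x = 0.1258, y = 0.2219
  3: x = 0.1400, y = 0.2091
  4: x = 0.3552, y = 0.2202
  5: x = 0.3283, y = 0.1569

y_2 = 0.2219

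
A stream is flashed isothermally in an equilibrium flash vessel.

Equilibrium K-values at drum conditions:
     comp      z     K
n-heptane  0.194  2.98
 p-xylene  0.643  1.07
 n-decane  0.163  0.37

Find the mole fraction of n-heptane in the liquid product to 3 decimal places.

Material balance + equilibrium reduce to Σ zᵢ(Kᵢ−1)/(1+β(Kᵢ−1)) = 0.
Check two-phase: ΣzᵢKᵢ = 1.326 > 1 and Σzᵢ/Kᵢ = 1.107 > 1, so g(0) = 0.326 > 0 and g(1) = -0.107 < 0.
Iterate (Newton) starting at β = 0.37:
  β = 0.370: g = 0.1317, g' = -0.366 → β = 0.729
  β = 0.729: g = 0.0100, g' = -0.352 → β = 0.758
  β = 0.758: g = -0.0001, g' = -0.361 → β = 0.757
Converged at β = 0.757.
Compositions from xᵢ = zᵢ/(1+β(Kᵢ−1)), yᵢ = Kᵢxᵢ:
  n-heptane: x = 0.078, y = 0.231
  p-xylene: x = 0.611, y = 0.653
  n-decane: x = 0.312, y = 0.115

x_n-heptane = 0.078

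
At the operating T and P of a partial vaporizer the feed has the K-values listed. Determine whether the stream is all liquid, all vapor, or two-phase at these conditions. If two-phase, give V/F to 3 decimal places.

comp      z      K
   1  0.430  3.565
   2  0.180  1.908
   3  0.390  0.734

all vapor

ΣzᵢKᵢ = 2.163; Σzᵢ/Kᵢ = 0.746.
Since Σzᵢ/Kᵢ < 1 the mixture is above its dew point — single vapor phase.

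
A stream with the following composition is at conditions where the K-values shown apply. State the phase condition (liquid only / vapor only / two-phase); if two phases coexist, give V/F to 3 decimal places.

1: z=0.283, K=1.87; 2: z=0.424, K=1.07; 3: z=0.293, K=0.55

ΣzᵢKᵢ = 1.144; Σzᵢ/Kᵢ = 1.080.
Both exceed 1, so a two-phase solution exists.
Material balance + equilibrium reduce to Σ zᵢ(Kᵢ−1)/(1+ψ(Kᵢ−1)) = 0.
Iterate (Newton) starting at ψ = 0.5:
  ψ = 0.500: g = 0.0301, g' = -0.205 → ψ = 0.647
Converged at ψ = 0.647.

two-phase, V/F = 0.647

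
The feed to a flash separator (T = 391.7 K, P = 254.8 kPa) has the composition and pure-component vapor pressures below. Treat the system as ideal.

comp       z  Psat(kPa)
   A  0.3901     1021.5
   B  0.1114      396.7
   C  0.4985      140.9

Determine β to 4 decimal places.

Raoult's law: Kᵢ = Pᵢˢᵃᵗ/P = Pᵢˢᵃᵗ/254.8.
  K_A = 1021.5/254.8 = 4.009027, K_B = 396.7/254.8 = 1.556907, K_C = 140.9/254.8 = 0.552983
Iterate (Newton) starting at β = 0.5:
  β = 0.5000: g = 0.23023, g' = -0.7494 → β = 0.8072
  β = 0.8072: g = 0.03650, g' = -0.5607 → β = 0.8723
  β = 0.8723: g = 0.00033, g' = -0.5521 → β = 0.8729
Converged at β = 0.8729.

β = 0.8729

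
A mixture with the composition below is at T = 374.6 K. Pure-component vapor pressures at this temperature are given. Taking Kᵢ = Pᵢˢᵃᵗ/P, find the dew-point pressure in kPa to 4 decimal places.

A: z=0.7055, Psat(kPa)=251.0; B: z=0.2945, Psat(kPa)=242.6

At the dew point ψ → 1, so Σzᵢ/Kᵢ = 1 with Kᵢ = Pᵢˢᵃᵗ/P ⇒ 1/P = Σzᵢ/Pᵢˢᵃᵗ.
1/P = 0.7055/251.0 + 0.2945/242.6 = 0.0040247 ⇒ P = 248.4664 kPa

Pdew = 248.4664 kPa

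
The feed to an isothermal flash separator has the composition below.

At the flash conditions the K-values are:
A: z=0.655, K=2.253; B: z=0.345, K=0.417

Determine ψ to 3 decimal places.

ψ = 0.848

Binary case is linear: z₁(K₁−1)(1+ψ(K₂−1)) + z₂(K₂−1)(1+ψ(K₁−1)) = 0
⇒ ψ = [z₁(K₁−1)+z₂(K₂−1)] / [−(K₁−1)(K₂−1)] = 0.6196/0.7305 = 0.848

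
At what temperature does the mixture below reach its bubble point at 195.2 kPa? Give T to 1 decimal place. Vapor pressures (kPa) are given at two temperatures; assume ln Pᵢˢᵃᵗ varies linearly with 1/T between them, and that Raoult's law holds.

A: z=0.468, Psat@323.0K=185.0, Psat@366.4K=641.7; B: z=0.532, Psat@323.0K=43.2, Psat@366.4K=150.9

T = 341.8 K

Bubble-point temperature: ΣzᵢPᵢˢᵃᵗ(T) = P. Interpolate ln Pᵢˢᵃᵗ = aᵢ + bᵢ/T.
  T = 323.0 K: ΣzᵢPᵢˢᵃᵗ = 109.56 kPa
  T = 366.4 K: ΣzᵢPᵢˢᵃᵗ = 380.59 kPa
  T = 344.7 K: ΣzᵢPᵢˢᵃᵗ = 212.37 kPa
  T = 333.9 K: ΣzᵢPᵢˢᵃᵗ = 154.42 kPa
  T = 339.3 K: ΣzᵢPᵢˢᵃᵗ = 181.55 kPa
  T = 342.0 K: ΣzᵢPᵢˢᵃᵗ = 196.48 kPa
Interpolating between 339.3 K and 342.0 K gives T ≈ 341.8 K.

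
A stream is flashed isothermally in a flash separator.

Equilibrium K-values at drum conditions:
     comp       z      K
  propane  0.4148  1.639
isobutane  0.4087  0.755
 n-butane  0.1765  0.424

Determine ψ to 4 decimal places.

ψ = 0.2633

Newton iteration, ψ⁰ = 0.42:
  ψ = 0.4200: g = -0.03675, g' = -0.2377 → ψ = 0.2654
  ψ = 0.2654: g = -0.00047, g' = -0.2335 → ψ = 0.2633
Converged at ψ = 0.2633.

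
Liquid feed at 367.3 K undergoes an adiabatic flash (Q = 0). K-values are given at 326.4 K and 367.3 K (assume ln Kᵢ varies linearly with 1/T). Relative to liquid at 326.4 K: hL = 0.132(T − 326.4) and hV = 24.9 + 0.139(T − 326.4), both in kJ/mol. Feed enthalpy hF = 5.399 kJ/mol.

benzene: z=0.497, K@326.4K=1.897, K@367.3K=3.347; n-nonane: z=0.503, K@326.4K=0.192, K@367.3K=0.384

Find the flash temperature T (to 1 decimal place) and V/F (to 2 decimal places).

Adiabatic flash: solve Rachford–Rice at each trial T, then check hF = ψ·hV(T) + (1−ψ)·hL(T).
  T = 326.4 K: K = (1.897, 0.192), RR gives ψ = 0.054, H_out = 1.353 kJ/mol
  T = 367.3 K: K = (3.347, 0.384), RR gives ψ = 0.593, H_out = 20.322 kJ/mol
  T = 346.9 K: K = (2.564, 0.277), RR gives ψ = 0.366, H_out = 11.876 kJ/mol
  T = 336.6 K: K = (2.214, 0.232), RR gives ψ = 0.233, H_out = 7.157 kJ/mol
  T = 331.5 K: K = (2.052, 0.211), RR gives ψ = 0.152, H_out = 4.461 kJ/mol
  T = 334.1 K: K = (2.134, 0.222), RR gives ψ = 0.195, H_out = 5.877 kJ/mol
  T = 332.8 K: K = (2.092, 0.216), RR gives ψ = 0.174, H_out = 5.181 kJ/mol
Linear interpolation between T = 332.8 (H_out = 5.181) and T = 334.1 (H_out = 5.877) on hF = 5.399 gives T ≈ 333.2 K, at which ψ = 0.18.

T = 333.2 K, V/F = 0.18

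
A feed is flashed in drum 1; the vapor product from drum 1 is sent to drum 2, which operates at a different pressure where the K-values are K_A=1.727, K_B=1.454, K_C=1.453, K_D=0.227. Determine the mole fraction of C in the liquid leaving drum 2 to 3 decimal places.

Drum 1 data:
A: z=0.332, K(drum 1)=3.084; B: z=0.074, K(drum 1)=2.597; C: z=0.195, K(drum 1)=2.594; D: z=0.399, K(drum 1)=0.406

x_C (drum 2) = 0.190

Drum 1:
Let ψ₁ = V/F and solve Σ zᵢ(Kᵢ−1)/(1+ψ₁(Kᵢ−1)) = 0.
Check two-phase: ΣzᵢKᵢ = 1.884 > 1 and Σzᵢ/Kᵢ = 1.194 > 1, so g(0) = 0.884 > 0 and g(1) = -0.194 < 0.
Newton iteration, ψ₁⁰ = 0.5:
  ψ₁ = 0.500: g = 0.2404, g' = -0.842 → ψ₁ = 0.785
  ψ₁ = 0.785: g = 0.0086, g' = -0.837 → ψ₁ = 0.796
Converged at ψ₁ = 0.796.
Drum-1 compositions:
  A: x = 0.125, y = 0.385
  B: x = 0.033, y = 0.085
  C: x = 0.086, y = 0.223
  D: x = 0.757, y = 0.307
Drum-2 feed = drum-1 vapor: z₂ = (0.3852, 0.0846, 0.2230, 0.3072).
Drum 2:
Material balance + equilibrium reduce to Σ zᵢ(Kᵢ−1)/(1+ψ₂(Kᵢ−1)) = 0.
g(0) = ΣzᵢKᵢ − 1 = 0.182 and g(1) = 1 − Σzᵢ/Kᵢ = -0.788, so a root lies in (0, 1).
Iterate (Newton) starting at ψ₂ = 0.5:
  ψ₂ = 0.500: g = -0.0679, g' = -0.639 → ψ₂ = 0.394
  ψ₂ = 0.394: g = -0.0052, g' = -0.548 → ψ₂ = 0.384
Converged at ψ₂ = 0.384.
  A: x = 0.301, y = 0.520
  B: x = 0.072, y = 0.105
  C: x = 0.190, y = 0.276
  D: x = 0.437, y = 0.099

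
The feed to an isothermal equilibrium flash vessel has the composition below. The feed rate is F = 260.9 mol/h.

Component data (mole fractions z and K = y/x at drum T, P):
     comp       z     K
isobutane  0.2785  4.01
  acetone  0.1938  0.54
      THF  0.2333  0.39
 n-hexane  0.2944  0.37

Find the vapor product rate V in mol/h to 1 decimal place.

Iterate (Newton) starting at ψ = 0.35:
  ψ = 0.3500: g = -0.11691, g' = -0.9893 → ψ = 0.2318
  ψ = 0.2318: g = 0.01102, g' = -1.2048 → ψ = 0.2410
  ψ = 0.2410: g = 0.00011, g' = -1.1813 → ψ = 0.2411
Converged at ψ = 0.2411.
Then V = ψ·F = 0.2411·260.9 = 62.9 mol/h and L = F − V = 198.0 mol/h.

V = 62.9 mol/h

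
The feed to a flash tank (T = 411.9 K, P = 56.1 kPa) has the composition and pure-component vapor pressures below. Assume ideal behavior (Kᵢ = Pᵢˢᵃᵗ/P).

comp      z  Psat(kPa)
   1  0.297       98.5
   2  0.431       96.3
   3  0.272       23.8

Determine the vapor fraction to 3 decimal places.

Raoult's law: Kᵢ = Pᵢˢᵃᵗ/P = Pᵢˢᵃᵗ/56.1.
  K_1 = 98.5/56.1 = 1.75579, K_2 = 96.3/56.1 = 1.71658, K_3 = 23.8/56.1 = 0.42424
Material balance + equilibrium reduce to Σ zᵢ(Kᵢ−1)/(1+ψ(Kᵢ−1)) = 0.
Check two-phase: ΣzᵢKᵢ = 1.377 > 1 and Σzᵢ/Kᵢ = 1.061 > 1, so g(0) = 0.377 > 0 and g(1) = -0.061 < 0.
Iterate (Newton) starting at ψ = 0.5:
  ψ = 0.500: g = 0.1704, g' = -0.387 → ψ = 0.940
  ψ = 0.940: g = -0.0256, g' = -0.565 → ψ = 0.895
  ψ = 0.895: g = -0.0009, g' = -0.526 → ψ = 0.893
Converged at ψ = 0.893.

ψ = 0.893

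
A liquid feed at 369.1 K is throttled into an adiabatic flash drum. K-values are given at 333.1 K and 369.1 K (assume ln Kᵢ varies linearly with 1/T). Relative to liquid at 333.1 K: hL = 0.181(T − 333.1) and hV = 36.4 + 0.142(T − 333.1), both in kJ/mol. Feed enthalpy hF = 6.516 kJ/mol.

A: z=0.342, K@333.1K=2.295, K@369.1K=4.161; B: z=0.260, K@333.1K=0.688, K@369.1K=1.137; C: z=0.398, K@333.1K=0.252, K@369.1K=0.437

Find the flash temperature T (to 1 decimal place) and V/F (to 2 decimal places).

T = 336.9 K, V/F = 0.16

Adiabatic flash: solve Rachford–Rice at each trial T, then check hF = ψ·hV(T) + (1−ψ)·hL(T).
  T = 333.1 K: K = (2.295, 0.688, 0.252), RR gives ψ = 0.082, H_out = 2.983 kJ/mol
  T = 369.1 K: K = (4.161, 1.137, 0.437), RR gives ψ = 0.699, H_out = 30.971 kJ/mol
  T = 351.1 K: K = (3.138, 0.896, 0.337), RR gives ψ = 0.408, H_out = 17.832 kJ/mol
  T = 342.1 K: K = (2.695, 0.788, 0.292), RR gives ψ = 0.258, H_out = 10.945 kJ/mol
  T = 337.6 K: K = (2.489, 0.737, 0.272), RR gives ψ = 0.175, H_out = 7.161 kJ/mol
  T = 335.4 K: K = (2.393, 0.713, 0.262), RR gives ψ = 0.131, H_out = 5.178 kJ/mol
Linear interpolation between T = 335.4 (H_out = 5.178) and T = 337.6 (H_out = 7.161) on hF = 6.516 gives T ≈ 336.9 K, at which ψ = 0.16.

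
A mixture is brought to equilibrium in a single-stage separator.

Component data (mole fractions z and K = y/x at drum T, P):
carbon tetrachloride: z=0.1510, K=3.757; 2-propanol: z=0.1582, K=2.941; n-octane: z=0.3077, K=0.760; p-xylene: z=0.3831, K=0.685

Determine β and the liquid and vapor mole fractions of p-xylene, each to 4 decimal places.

β = 0.7914, x_p-xylene = 0.5103, y_p-xylene = 0.3496

Material balance + equilibrium reduce to Σ zᵢ(Kᵢ−1)/(1+β(Kᵢ−1)) = 0.
Feasibility: ΣzᵢKᵢ = 1.5288, Σzᵢ/Kᵢ = 1.0581 — both > 1, two phases present.
Newton iteration, β⁰ = 0.5:
  β = 0.5000: g = 0.10371, g' = -0.4328 → β = 0.7396
  β = 0.7396: g = 0.01594, g' = -0.3156 → β = 0.7901
  β = 0.7901: g = 0.00038, g' = -0.3008 → β = 0.7914
Converged at β = 0.7914.
Compositions from xᵢ = zᵢ/(1+β(Kᵢ−1)), yᵢ = Kᵢxᵢ:
  carbon tetrachloride: x = 0.0475, y = 0.1783
  2-propanol: x = 0.0624, y = 0.1835
  n-octane: x = 0.3798, y = 0.2887
  p-xylene: x = 0.5103, y = 0.3496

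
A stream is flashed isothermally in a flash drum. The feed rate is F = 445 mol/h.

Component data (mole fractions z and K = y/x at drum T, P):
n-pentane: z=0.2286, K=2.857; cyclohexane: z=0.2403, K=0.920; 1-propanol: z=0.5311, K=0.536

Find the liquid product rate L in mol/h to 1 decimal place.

Newton iteration, ψ⁰ = 0.5:
  ψ = 0.5000: g = -0.12077, g' = -0.4075 → ψ = 0.2036
  ψ = 0.2036: g = 0.01635, g' = -0.5561 → ψ = 0.2330
  ψ = 0.2330: g = 0.00040, g' = -0.5294 → ψ = 0.2338
Converged at ψ = 0.2338.
Then V = ψ·F = 0.2338·445 = 104.0 mol/h and L = F − V = 341.0 mol/h.

L = 341.0 mol/h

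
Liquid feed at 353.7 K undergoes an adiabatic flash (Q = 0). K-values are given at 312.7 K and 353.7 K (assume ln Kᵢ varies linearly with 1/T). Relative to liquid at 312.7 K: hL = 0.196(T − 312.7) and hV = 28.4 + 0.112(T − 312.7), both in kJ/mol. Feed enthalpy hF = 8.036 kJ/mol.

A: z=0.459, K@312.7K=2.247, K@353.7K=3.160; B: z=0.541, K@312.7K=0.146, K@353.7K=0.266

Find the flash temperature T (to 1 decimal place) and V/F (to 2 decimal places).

Adiabatic flash: solve Rachford–Rice at each trial T, then check hF = ψ·hV(T) + (1−ψ)·hL(T).
  T = 312.7 K: K = (2.247, 0.146), RR gives ψ = 0.104, H_out = 2.943 kJ/mol
  T = 353.7 K: K = (3.160, 0.266), RR gives ψ = 0.375, H_out = 17.391 kJ/mol
  T = 333.2 K: K = (2.693, 0.201), RR gives ψ = 0.255, H_out = 10.813 kJ/mol
  T = 322.9 K: K = (2.466, 0.172), RR gives ψ = 0.185, H_out = 7.101 kJ/mol
  T = 328.0 K: K = (2.577, 0.186), RR gives ψ = 0.221, H_out = 8.987 kJ/mol
  T = 325.4 K: K = (2.520, 0.179), RR gives ψ = 0.203, H_out = 8.038 kJ/mol
  T = 324.1 K: K = (2.492, 0.175), RR gives ψ = 0.194, H_out = 7.554 kJ/mol
Linear interpolation between T = 324.1 (H_out = 7.554) and T = 325.4 (H_out = 8.038) on hF = 8.036 gives T ≈ 325.4 K, at which ψ = 0.20.

T = 325.4 K, V/F = 0.20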